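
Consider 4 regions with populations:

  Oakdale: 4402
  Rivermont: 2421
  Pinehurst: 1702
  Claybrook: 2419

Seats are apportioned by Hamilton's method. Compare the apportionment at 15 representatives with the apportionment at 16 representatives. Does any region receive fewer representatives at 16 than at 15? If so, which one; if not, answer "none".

At 15 seats: Oakdale 6, Rivermont 3, Pinehurst 3, Claybrook 3.
At 16 seats: Oakdale 6, Rivermont 4, Pinehurst 2, Claybrook 4.
Pinehurst drops from 3 to 2.

Pinehurst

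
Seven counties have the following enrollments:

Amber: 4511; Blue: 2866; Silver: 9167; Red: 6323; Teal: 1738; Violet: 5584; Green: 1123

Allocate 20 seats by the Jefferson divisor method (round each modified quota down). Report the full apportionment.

Amber=3, Blue=2, Silver=6, Red=4, Teal=1, Violet=4, Green=0

Standard divisor 31312/20 ≈ 1565.6; standard quotas: Amber 2.881, Blue 1.831, Silver 5.855, Red 4.039, Teal 1.110, Violet 3.567, Green 0.717.
Rounding down gives 2, 1, 5, 4, 1, 3, 0 = 16 seats, so the divisor must be adjusted.
With modified divisor 1350: modified quotas Amber 3.341, Blue 2.123, Silver 6.790, Red 4.684, Teal 1.287, Violet 4.136, Green 0.832.
Rounding down: Amber 3, Blue 2, Silver 6, Red 4, Teal 1, Violet 4, Green 0 (total 20).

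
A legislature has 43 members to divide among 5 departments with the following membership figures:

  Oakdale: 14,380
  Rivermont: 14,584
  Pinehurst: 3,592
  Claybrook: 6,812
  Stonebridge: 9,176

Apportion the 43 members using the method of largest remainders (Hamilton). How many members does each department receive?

Oakdale 13; Rivermont 13; Pinehurst 3; Claybrook 6; Stonebridge 8

Standard divisor: 48544 ÷ 43 ≈ 1128.93.
Standard quotas: Oakdale 12.7377, Rivermont 12.9184, Pinehurst 3.1818, Claybrook 6.0340, Stonebridge 8.1280.
Lower quotas: Oakdale 12, Rivermont 12, Pinehurst 3, Claybrook 6, Stonebridge 8 (sum 41, leaving 2 seats).
Remainders in descending order: Rivermont 0.9184, Oakdale 0.7377, Pinehurst 0.1818, Stonebridge 0.1280, Claybrook 0.0340.
Largest remainders: Rivermont, Oakdale receive the extra seats.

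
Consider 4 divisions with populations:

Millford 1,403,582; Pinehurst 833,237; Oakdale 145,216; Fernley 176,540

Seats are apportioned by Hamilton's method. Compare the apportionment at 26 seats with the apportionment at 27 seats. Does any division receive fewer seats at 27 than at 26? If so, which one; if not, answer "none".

At 26 seats: Millford 14, Pinehurst 8, Oakdale 2, Fernley 2.
At 27 seats: Millford 15, Pinehurst 9, Oakdale 1, Fernley 2.
Oakdale drops from 2 to 1.

Oakdale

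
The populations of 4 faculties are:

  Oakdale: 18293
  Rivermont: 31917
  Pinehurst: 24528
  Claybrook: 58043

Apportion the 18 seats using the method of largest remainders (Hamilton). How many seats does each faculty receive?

Standard divisor: 132781 ÷ 18 ≈ 7376.722.
Standard quotas: Oakdale 2.4798, Rivermont 4.3267, Pinehurst 3.3251, Claybrook 7.8684.
Lower quotas: Oakdale 2, Rivermont 4, Pinehurst 3, Claybrook 7 (sum 16, leaving 2 seats).
Remainders in descending order: Claybrook 0.8684, Oakdale 0.4798, Rivermont 0.3267, Pinehurst 0.3251.
The surplus seats go to Claybrook, Oakdale.

Oakdale=3; Rivermont=4; Pinehurst=3; Claybrook=8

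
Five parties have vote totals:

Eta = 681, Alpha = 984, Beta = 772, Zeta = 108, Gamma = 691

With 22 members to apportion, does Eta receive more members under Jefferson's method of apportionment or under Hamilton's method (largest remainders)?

Jefferson

Jefferson: Eta 5, Alpha 7, Beta 5, Zeta 0, Gamma 5.
Hamilton: Eta 4, Alpha 7, Beta 5, Zeta 1, Gamma 5.
Eta gets 5 under Jefferson and 4 under Hamilton.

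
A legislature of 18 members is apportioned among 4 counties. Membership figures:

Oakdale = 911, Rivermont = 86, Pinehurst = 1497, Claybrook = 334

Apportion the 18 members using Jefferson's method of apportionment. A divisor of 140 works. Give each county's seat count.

With modified divisor 140: modified quotas Oakdale 6.507, Rivermont 0.614, Pinehurst 10.693, Claybrook 2.386.
Rounding down: Oakdale 6, Rivermont 0, Pinehurst 10, Claybrook 2 (total 18).

Oakdale 6, Rivermont 0, Pinehurst 10, Claybrook 2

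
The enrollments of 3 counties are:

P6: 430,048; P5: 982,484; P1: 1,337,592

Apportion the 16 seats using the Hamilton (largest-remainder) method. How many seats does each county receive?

P6=2, P5=6, P1=8

The standard divisor is 2750124/16 ≈ 171882.75.
Standard quotas: P6 2.5020, P5 5.7160, P1 7.7820.
Lower quotas: P6 2, P5 5, P1 7 (sum 14, leaving 2 seats).
Remainders in descending order: P1 0.7820, P5 0.7160, P6 0.5020.
Largest remainders: P1, P5 receive the extra seats.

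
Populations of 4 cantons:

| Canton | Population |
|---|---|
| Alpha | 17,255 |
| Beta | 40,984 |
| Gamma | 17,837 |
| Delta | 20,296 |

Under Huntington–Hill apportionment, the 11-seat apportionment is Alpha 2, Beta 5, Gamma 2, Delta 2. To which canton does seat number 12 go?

Priority for the next seat is population ÷ (√(s·(s+1))).
Priorities: Alpha 7044.324, Beta 7482.620, Gamma 7281.925, Delta 8285.807.
Highest priority: Delta.

Delta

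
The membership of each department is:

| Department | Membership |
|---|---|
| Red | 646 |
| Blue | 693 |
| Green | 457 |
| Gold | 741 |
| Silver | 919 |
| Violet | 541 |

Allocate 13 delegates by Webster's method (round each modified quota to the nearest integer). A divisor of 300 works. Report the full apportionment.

With modified divisor 300: modified quotas Red 2.153, Blue 2.310, Green 1.523, Gold 2.470, Silver 3.063, Violet 1.803.
Rounding to the nearest integer: Red 2, Blue 2, Green 2, Gold 2, Silver 3, Violet 2 (total 13).

Red 2, Blue 2, Green 2, Gold 2, Silver 3, Violet 2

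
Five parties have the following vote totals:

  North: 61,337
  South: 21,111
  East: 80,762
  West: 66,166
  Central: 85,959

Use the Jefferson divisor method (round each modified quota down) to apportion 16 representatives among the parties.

North=3; South=1; East=4; West=3; Central=5

Standard divisor 315335/16 ≈ 19708.438; standard quotas: North 3.112, South 1.071, East 4.098, West 3.357, Central 4.362.
Rounding down gives 3, 1, 4, 3, 4 = 15 seats, so the divisor must be adjusted.
With modified divisor 16900: modified quotas North 3.629, South 1.249, East 4.779, West 3.915, Central 5.086.
Rounding down: North 3, South 1, East 4, West 3, Central 5 (total 16).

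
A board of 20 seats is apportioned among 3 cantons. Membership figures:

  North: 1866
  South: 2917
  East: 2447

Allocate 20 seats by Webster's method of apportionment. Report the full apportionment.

Standard divisor 7230/20 ≈ 361.5; standard quotas: North 5.162, South 8.069, East 6.769.
Rounding to the nearest integer gives North 5, South 8, East 7 — total 20, matching the house size, so no adjustment is needed.

North 5, South 8, East 7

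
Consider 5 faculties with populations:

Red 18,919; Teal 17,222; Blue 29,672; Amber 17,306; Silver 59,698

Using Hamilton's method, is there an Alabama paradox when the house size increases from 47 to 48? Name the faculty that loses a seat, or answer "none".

At 47 seats: Red 6, Teal 6, Blue 10, Amber 6, Silver 19.
At 48 seats: Red 6, Teal 6, Blue 10, Amber 6, Silver 20.
No faculty's allocation decreased.

none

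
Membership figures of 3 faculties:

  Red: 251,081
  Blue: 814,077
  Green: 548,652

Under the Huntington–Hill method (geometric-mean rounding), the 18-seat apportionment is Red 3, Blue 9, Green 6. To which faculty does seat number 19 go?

Blue

Priority for the next seat is population ÷ (√(s·(s+1))).
Priorities: Red 72480.841, Blue 85811.250, Green 84658.842.
Highest priority: Blue.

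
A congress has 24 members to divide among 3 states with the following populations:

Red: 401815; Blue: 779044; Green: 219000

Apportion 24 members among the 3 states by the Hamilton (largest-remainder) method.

Red 7, Blue 13, Green 4

The standard divisor is 1399859/24 ≈ 58327.458.
Standard quotas: Red 6.8890, Blue 13.3564, Green 3.7547.
Lower quotas: Red 6, Blue 13, Green 3 (sum 22, leaving 2 seats).
Remainders in descending order: Red 0.8890, Green 0.7547, Blue 0.3564.
The surplus seats go to Red, Green.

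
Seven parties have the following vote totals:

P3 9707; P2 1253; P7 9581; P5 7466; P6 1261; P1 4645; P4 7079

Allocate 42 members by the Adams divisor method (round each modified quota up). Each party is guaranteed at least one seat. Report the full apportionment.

P3 10, P2 2, P7 9, P5 7, P6 2, P1 5, P4 7

Standard divisor 40992/42 ≈ 976; standard quotas: P3 9.946, P2 1.284, P7 9.817, P5 7.650, P6 1.292, P1 4.759, P4 7.253.
Rounding up gives 10, 2, 10, 8, 2, 5, 8 = 45 seats, so the divisor must be adjusted.
With modified divisor 1070: modified quotas P3 9.072, P2 1.171, P7 8.954, P5 6.978, P6 1.179, P1 4.341, P4 6.616.
Rounding up: P3 10, P2 2, P7 9, P5 7, P6 2, P1 5, P4 7 (total 42).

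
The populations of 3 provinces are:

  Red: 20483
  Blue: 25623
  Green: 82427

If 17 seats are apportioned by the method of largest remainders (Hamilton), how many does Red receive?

3

The standard divisor is 128533/17 ≈ 7560.765.
Standard quotas: Red 2.7091, Blue 3.3889, Green 10.9019.
Lower quotas: Red 2, Blue 3, Green 10 (sum 15, leaving 2 seats).
Remainders in descending order: Green 0.9019, Red 0.7091, Blue 0.3889.
Largest remainders: Green, Red receive the extra seats.
Red receives 3.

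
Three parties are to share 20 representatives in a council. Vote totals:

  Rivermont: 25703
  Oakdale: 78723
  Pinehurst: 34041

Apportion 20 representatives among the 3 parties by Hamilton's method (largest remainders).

Standard divisor: 138467 ÷ 20 ≈ 6923.35.
Standard quotas: Rivermont 3.7125, Oakdale 11.3707, Pinehurst 4.9168.
Lower quotas: Rivermont 3, Oakdale 11, Pinehurst 4 (sum 18, leaving 2 seats).
Remainders in descending order: Pinehurst 0.9168, Rivermont 0.7125, Oakdale 0.3707.
The surplus seats go to Pinehurst, Rivermont.

Rivermont 4, Oakdale 11, Pinehurst 5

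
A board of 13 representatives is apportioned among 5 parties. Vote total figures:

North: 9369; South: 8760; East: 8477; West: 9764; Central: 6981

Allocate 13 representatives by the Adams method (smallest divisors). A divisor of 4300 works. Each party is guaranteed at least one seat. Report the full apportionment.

With modified divisor 4300: modified quotas North 2.179, South 2.037, East 1.971, West 2.271, Central 1.623.
Rounding up: North 3, South 3, East 2, West 3, Central 2 (total 13).

North 3; South 3; East 2; West 3; Central 2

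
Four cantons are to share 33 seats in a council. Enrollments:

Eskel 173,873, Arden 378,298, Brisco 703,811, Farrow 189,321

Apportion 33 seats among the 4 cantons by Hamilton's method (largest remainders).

The standard divisor is 1445303/33 ≈ 43797.061.
Standard quotas: Eskel 3.9700, Arden 8.6375, Brisco 16.0698, Farrow 4.3227.
Lower quotas: Eskel 3, Arden 8, Brisco 16, Farrow 4 (sum 31, leaving 2 seats).
Remainders in descending order: Eskel 0.9700, Arden 0.6375, Farrow 0.3227, Brisco 0.0698.
Largest remainders: Eskel, Arden receive the extra seats.

Eskel=4, Arden=9, Brisco=16, Farrow=4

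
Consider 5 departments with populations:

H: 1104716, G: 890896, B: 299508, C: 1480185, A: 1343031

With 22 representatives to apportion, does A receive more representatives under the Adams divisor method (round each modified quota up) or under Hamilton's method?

Hamilton

Adams: H 5, G 4, B 2, C 6, A 5.
Hamilton: H 5, G 4, B 1, C 6, A 6.
A gets 5 under Adams and 6 under Hamilton.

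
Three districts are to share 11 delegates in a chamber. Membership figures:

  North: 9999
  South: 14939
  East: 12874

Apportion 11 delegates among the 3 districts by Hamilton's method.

North: 3; South: 4; East: 4

Standard divisor: 37812 ÷ 11 ≈ 3437.455.
Standard quotas: North 2.9088, South 4.3459, East 3.7452.
Lower quotas: North 2, South 4, East 3 (sum 9, leaving 2 seats).
Remainders in descending order: North 0.9088, East 0.7452, South 0.3459.
The surplus seats go to North, East.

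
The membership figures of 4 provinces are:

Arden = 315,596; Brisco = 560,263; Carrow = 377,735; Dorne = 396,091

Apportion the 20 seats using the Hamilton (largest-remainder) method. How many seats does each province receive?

Arden 4, Brisco 7, Carrow 4, Dorne 5

Standard divisor: 1649685 ÷ 20 ≈ 82484.25.
Standard quotas: Arden 3.8261, Brisco 6.7924, Carrow 4.5795, Dorne 4.8020.
Lower quotas: Arden 3, Brisco 6, Carrow 4, Dorne 4 (sum 17, leaving 3 seats).
Remainders in descending order: Arden 0.8261, Dorne 0.8020, Brisco 0.7924, Carrow 0.5795.
Largest remainders: Arden, Dorne, Brisco receive the extra seats.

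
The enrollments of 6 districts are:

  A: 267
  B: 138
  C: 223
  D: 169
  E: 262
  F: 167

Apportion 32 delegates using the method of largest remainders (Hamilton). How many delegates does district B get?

The standard divisor is 1226/32 ≈ 38.312.
Standard quotas: A 6.969, B 3.602, C 5.821, D 4.411, E 6.838, F 4.359.
Lower quotas: A 6, B 3, C 5, D 4, E 6, F 4 (sum 28, leaving 4 seats).
Remainders in descending order: A 0.969, E 0.838, C 0.821, B 0.602, D 0.411, F 0.359.
The surplus seats go to A, E, C, B.
B receives 4.

4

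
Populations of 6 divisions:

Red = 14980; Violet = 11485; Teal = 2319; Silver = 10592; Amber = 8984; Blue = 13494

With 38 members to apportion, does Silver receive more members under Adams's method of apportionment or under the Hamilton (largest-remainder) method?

Hamilton

Adams: Red 9, Violet 7, Teal 2, Silver 6, Amber 6, Blue 8.
Hamilton: Red 9, Violet 7, Teal 1, Silver 7, Amber 6, Blue 8.
Silver gets 6 under Adams and 7 under Hamilton.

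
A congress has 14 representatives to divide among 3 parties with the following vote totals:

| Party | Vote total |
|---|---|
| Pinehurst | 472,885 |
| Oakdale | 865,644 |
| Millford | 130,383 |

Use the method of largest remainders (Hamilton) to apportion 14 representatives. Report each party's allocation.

Total 1468912; standard divisor 1468912/14 ≈ 104922.286.
Standard quotas: Pinehurst 4.5070, Oakdale 8.2503, Millford 1.2427.
Lower quotas: Pinehurst 4, Oakdale 8, Millford 1 (sum 13, leaving 1 seat).
Remainders in descending order: Pinehurst 0.5070, Oakdale 0.2503, Millford 0.2427.
The surplus seat goes to Pinehurst.

Pinehurst: 5, Oakdale: 8, Millford: 1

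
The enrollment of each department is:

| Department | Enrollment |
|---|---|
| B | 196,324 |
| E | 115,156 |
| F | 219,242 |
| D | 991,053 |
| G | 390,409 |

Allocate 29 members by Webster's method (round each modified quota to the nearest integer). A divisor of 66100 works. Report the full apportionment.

With modified divisor 66100: modified quotas B 2.970, E 1.742, F 3.317, D 14.993, G 5.906.
Rounding to the nearest integer: B 3, E 2, F 3, D 15, G 6 (total 29).

B 3, E 2, F 3, D 15, G 6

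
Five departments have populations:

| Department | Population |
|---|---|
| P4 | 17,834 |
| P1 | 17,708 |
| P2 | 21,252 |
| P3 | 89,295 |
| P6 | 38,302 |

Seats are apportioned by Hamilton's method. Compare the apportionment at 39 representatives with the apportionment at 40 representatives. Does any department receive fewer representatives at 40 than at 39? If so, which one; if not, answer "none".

none

At 39 seats: P4 4, P1 4, P2 4, P3 19, P6 8.
At 40 seats: P4 4, P1 4, P2 5, P3 19, P6 8.
No department's allocation decreased.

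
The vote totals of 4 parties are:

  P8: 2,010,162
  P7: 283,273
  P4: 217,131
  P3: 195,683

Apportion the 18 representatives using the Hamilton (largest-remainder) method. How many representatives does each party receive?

P8=13; P7=2; P4=2; P3=1

Standard divisor: 2706249 ÷ 18 ≈ 150347.167.
Standard quotas: P8 13.3701, P7 1.8841, P4 1.4442, P3 1.3015.
Lower quotas: P8 13, P7 1, P4 1, P3 1 (sum 16, leaving 2 seats).
Remainders in descending order: P7 0.8841, P4 0.4442, P8 0.3701, P3 0.3015.
Largest remainders: P7, P4 receive the extra seats.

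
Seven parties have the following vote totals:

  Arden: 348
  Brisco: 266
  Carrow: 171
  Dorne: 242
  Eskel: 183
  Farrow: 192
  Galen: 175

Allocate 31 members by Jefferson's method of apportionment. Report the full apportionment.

Arden=7, Brisco=5, Carrow=3, Dorne=5, Eskel=4, Farrow=4, Galen=3

Standard divisor 1577/31 ≈ 50.871; standard quotas: Arden 6.841, Brisco 5.229, Carrow 3.361, Dorne 4.757, Eskel 3.597, Farrow 3.774, Galen 3.440.
Rounding down gives 6, 5, 3, 4, 3, 3, 3 = 27 seats, so the divisor must be adjusted.
With modified divisor 45: modified quotas Arden 7.733, Brisco 5.911, Carrow 3.800, Dorne 5.378, Eskel 4.067, Farrow 4.267, Galen 3.889.
Rounding down: Arden 7, Brisco 5, Carrow 3, Dorne 5, Eskel 4, Farrow 4, Galen 3 (total 31).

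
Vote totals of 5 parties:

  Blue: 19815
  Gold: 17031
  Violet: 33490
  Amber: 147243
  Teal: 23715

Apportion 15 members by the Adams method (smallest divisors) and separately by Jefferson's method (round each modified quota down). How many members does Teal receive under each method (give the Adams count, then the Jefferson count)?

2 and 1

Adams: Blue 2, Gold 1, Violet 2, Amber 8, Teal 2.
Jefferson: Blue 1, Gold 1, Violet 2, Amber 10, Teal 1.
Teal gets 2 under Adams and 1 under Jefferson.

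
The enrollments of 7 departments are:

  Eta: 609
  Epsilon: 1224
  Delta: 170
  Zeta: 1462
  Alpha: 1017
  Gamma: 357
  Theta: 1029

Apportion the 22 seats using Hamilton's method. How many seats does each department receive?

Eta=2; Epsilon=5; Delta=1; Zeta=5; Alpha=4; Gamma=1; Theta=4

Total 5868; standard divisor 5868/22 ≈ 266.727.
Standard quotas: Eta 2.283, Epsilon 4.589, Delta 0.637, Zeta 5.481, Alpha 3.813, Gamma 1.338, Theta 3.858.
Lower quotas: Eta 2, Epsilon 4, Delta 0, Zeta 5, Alpha 3, Gamma 1, Theta 3 (sum 18, leaving 4 seats).
Remainders in descending order: Theta 0.858, Alpha 0.813, Delta 0.637, Epsilon 0.589, Zeta 0.481, Gamma 0.338, Eta 0.283.
Largest remainders: Theta, Alpha, Delta, Epsilon receive the extra seats.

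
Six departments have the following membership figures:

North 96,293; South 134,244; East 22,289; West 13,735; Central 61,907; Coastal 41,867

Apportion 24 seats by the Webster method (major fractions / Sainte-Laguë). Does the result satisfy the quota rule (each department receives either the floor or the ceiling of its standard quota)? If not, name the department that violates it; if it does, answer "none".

none

Standard quotas: North 6.240, South 8.700, East 1.444, West 0.890, Central 4.012, Coastal 2.713.
Webster allocation: North 6, South 9, East 1, West 1, Central 4, Coastal 3.
Every allocation lies between the lower and upper quota.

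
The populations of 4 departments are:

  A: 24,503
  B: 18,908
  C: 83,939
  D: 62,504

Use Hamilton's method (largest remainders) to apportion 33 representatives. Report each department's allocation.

The standard divisor is 189854/33 ≈ 5753.152.
Standard quotas: A 4.2591, B 3.2865, C 14.5901, D 10.8643.
Lower quotas: A 4, B 3, C 14, D 10 (sum 31, leaving 2 seats).
Remainders in descending order: D 0.8643, C 0.5901, B 0.2865, A 0.2591.
The surplus seats go to D, C.

A 4, B 3, C 15, D 11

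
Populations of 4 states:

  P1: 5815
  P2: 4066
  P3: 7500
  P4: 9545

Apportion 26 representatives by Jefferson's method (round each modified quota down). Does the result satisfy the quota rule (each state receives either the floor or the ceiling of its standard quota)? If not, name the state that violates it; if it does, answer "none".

none

Standard quotas: P1 5.615, P2 3.926, P3 7.242, P4 9.217.
Jefferson allocation: P1 6, P2 4, P3 7, P4 9.
Every allocation lies between the lower and upper quota.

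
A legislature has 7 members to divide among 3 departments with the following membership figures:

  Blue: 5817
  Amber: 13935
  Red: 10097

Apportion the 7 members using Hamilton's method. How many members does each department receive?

The standard divisor is 29849/7 ≈ 4264.143.
Standard quotas: Blue 1.3642, Amber 3.2679, Red 2.3679.
Lower quotas: Blue 1, Amber 3, Red 2 (sum 6, leaving 1 seat).
Remainders in descending order: Red 0.3679, Blue 0.3642, Amber 0.2679.
Largest remainder: Red receives the extra seat.

Blue 1, Amber 3, Red 3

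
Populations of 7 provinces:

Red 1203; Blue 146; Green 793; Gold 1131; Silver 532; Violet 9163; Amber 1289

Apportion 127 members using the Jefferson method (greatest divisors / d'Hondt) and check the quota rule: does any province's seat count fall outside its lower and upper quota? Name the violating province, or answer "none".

Violet

Standard quotas: Red 10.716, Blue 1.301, Green 7.064, Gold 10.075, Silver 4.739, Violet 81.623, Amber 11.482.
Jefferson allocation: Red 11, Blue 1, Green 7, Gold 10, Silver 4, Violet 83, Amber 11.
Violet has quota 81.623 (lower 81, upper 82) but receives 83 — outside the quota interval.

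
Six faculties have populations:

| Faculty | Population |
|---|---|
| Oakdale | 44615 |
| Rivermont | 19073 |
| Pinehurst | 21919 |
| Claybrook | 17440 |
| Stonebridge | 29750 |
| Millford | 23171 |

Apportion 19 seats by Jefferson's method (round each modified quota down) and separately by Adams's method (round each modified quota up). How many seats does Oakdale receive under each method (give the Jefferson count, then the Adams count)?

6 and 5

Jefferson: Oakdale 6, Rivermont 2, Pinehurst 2, Claybrook 2, Stonebridge 4, Millford 3.
Adams: Oakdale 5, Rivermont 2, Pinehurst 3, Claybrook 2, Stonebridge 4, Millford 3.
Oakdale gets 6 under Jefferson and 5 under Adams.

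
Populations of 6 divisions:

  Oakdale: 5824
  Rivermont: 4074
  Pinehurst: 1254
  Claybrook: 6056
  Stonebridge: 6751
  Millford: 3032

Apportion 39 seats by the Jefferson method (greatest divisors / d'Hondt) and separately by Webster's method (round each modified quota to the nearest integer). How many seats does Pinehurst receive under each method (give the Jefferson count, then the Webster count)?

1 and 2

Jefferson: Oakdale 9, Rivermont 6, Pinehurst 1, Claybrook 9, Stonebridge 10, Millford 4.
Webster: Oakdale 8, Rivermont 6, Pinehurst 2, Claybrook 9, Stonebridge 10, Millford 4.
Pinehurst gets 1 under Jefferson and 2 under Webster.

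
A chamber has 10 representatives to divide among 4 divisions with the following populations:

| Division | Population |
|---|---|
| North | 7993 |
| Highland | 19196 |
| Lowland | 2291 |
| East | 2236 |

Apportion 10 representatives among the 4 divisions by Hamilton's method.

Standard divisor: 31716 ÷ 10 ≈ 3171.6.
Standard quotas: North 2.5202, Highland 6.0525, Lowland 0.7223, East 0.7050.
Lower quotas: North 2, Highland 6, Lowland 0, East 0 (sum 8, leaving 2 seats).
Remainders in descending order: Lowland 0.7223, East 0.7050, North 0.5202, Highland 0.0525.
Largest remainders: Lowland, East receive the extra seats.

North 2, Highland 6, Lowland 1, East 1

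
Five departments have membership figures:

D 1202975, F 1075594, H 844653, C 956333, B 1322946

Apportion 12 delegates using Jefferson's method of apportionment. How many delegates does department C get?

Standard divisor 5402501/12 ≈ 450208.417; standard quotas: D 2.672, F 2.389, H 1.876, C 2.124, B 2.939.
Rounding down gives 2, 2, 1, 2, 2 = 9 seats, so the divisor must be adjusted.
With modified divisor 379800: modified quotas D 3.167, F 2.832, H 2.224, C 2.518, B 3.483.
Rounding down: D 3, F 2, H 2, C 2, B 3 (total 12).
C receives 2.

2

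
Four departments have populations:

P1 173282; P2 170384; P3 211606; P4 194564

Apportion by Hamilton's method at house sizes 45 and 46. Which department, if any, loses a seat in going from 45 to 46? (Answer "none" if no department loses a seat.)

none

At 45 seats: P1 10, P2 10, P3 13, P4 12.
At 46 seats: P1 11, P2 10, P3 13, P4 12.
No department's allocation decreased.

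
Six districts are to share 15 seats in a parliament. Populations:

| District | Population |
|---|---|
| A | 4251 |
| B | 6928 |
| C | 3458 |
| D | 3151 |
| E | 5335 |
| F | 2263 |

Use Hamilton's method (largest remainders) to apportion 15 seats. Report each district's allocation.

A 3, B 4, C 2, D 2, E 3, F 1

Standard divisor: 25386 ÷ 15 ≈ 1692.4.
Standard quotas: A 2.5118, B 4.0936, C 2.0433, D 1.8619, E 3.1523, F 1.3372.
Lower quotas: A 2, B 4, C 2, D 1, E 3, F 1 (sum 13, leaving 2 seats).
Remainders in descending order: D 0.8619, A 0.5118, F 0.3372, E 0.1523, B 0.0936, C 0.0433.
The surplus seats go to D, A.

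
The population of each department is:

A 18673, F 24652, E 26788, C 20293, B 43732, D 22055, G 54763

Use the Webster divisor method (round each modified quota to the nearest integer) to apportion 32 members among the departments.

Standard divisor 210956/32 ≈ 6592.375; standard quotas: A 2.833, F 3.739, E 4.063, C 3.078, B 6.634, D 3.346, G 8.307.
Rounding to the nearest integer gives A 3, F 4, E 4, C 3, B 7, D 3, G 8 — total 32, matching the house size, so no adjustment is needed.

A: 3, F: 4, E: 4, C: 3, B: 7, D: 3, G: 8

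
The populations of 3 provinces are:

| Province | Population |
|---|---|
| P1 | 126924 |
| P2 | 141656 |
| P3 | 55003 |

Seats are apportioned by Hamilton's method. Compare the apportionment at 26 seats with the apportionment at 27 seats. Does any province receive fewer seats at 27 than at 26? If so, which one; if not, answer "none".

At 26 seats: P1 10, P2 11, P3 5.
At 27 seats: P1 11, P2 12, P3 4.
P3 drops from 5 to 4.

P3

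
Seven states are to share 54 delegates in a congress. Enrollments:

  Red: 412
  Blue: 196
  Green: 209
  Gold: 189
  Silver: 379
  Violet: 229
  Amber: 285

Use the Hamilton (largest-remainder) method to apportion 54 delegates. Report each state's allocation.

Total 1899; standard divisor 1899/54 ≈ 35.167.
Standard quotas: Red 11.716, Blue 5.573, Green 5.943, Gold 5.374, Silver 10.777, Violet 6.512, Amber 8.104.
Lower quotas: Red 11, Blue 5, Green 5, Gold 5, Silver 10, Violet 6, Amber 8 (sum 50, leaving 4 seats).
Remainders in descending order: Green 0.943, Silver 0.777, Red 0.716, Blue 0.573, Violet 0.512, Gold 0.374, Amber 0.104.
Largest remainders: Green, Silver, Red, Blue receive the extra seats.

Red=12, Blue=6, Green=6, Gold=5, Silver=11, Violet=6, Amber=8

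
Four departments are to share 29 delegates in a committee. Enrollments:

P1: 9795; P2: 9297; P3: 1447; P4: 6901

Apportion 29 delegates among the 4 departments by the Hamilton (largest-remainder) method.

P1=10; P2=10; P3=2; P4=7

Total 27440; standard divisor 27440/29 ≈ 946.207.
Standard quotas: P1 10.3519, P2 9.8255, P3 1.5293, P4 7.2933.
Lower quotas: P1 10, P2 9, P3 1, P4 7 (sum 27, leaving 2 seats).
Remainders in descending order: P2 0.8255, P3 0.5293, P1 0.3519, P4 0.2933.
The surplus seats go to P2, P3.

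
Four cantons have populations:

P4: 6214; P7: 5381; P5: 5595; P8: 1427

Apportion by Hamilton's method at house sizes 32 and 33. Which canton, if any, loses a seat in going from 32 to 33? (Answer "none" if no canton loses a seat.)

At 32 seats: P4 11, P7 9, P5 10, P8 2.
At 33 seats: P4 11, P7 10, P5 10, P8 2.
No canton's allocation decreased.

none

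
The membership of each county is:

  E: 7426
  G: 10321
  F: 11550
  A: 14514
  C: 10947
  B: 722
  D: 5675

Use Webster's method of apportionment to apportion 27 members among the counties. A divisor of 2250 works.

E=3; G=5; F=5; A=6; C=5; B=0; D=3

With modified divisor 2250: modified quotas E 3.300, G 4.587, F 5.133, A 6.451, C 4.865, B 0.321, D 2.522.
Rounding to the nearest integer: E 3, G 5, F 5, A 6, C 5, B 0, D 3 (total 27).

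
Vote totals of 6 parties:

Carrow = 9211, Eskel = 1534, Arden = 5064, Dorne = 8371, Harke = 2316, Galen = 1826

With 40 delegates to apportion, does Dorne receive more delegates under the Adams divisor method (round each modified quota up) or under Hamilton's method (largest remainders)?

Hamilton

Adams: Carrow 13, Eskel 2, Arden 7, Dorne 11, Harke 4, Galen 3.
Hamilton: Carrow 13, Eskel 2, Arden 7, Dorne 12, Harke 3, Galen 3.
Dorne gets 11 under Adams and 12 under Hamilton.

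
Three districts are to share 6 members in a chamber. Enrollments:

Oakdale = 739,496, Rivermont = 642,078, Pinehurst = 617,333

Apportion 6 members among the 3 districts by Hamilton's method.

Oakdale 2, Rivermont 2, Pinehurst 2

The standard divisor is 1998907/6 ≈ 333151.167.
Standard quotas: Oakdale 2.2197, Rivermont 1.9273, Pinehurst 1.8530.
Lower quotas: Oakdale 2, Rivermont 1, Pinehurst 1 (sum 4, leaving 2 seats).
Remainders in descending order: Rivermont 0.9273, Pinehurst 0.8530, Oakdale 0.2197.
The surplus seats go to Rivermont, Pinehurst.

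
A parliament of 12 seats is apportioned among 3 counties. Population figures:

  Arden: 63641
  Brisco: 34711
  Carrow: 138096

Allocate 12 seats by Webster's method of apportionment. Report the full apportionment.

Standard divisor 236448/12 ≈ 19704; standard quotas: Arden 3.230, Brisco 1.762, Carrow 7.009.
Rounding to the nearest integer gives Arden 3, Brisco 2, Carrow 7 — total 12, matching the house size, so no adjustment is needed.

Arden 3, Brisco 2, Carrow 7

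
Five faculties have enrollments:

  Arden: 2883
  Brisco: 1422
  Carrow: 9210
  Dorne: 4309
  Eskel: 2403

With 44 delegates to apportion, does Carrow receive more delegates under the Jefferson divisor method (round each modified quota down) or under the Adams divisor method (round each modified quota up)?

Jefferson: Arden 6, Brisco 3, Carrow 21, Dorne 9, Eskel 5.
Adams: Arden 6, Brisco 3, Carrow 20, Dorne 9, Eskel 6.
Carrow gets 21 under Jefferson and 20 under Adams.

Jefferson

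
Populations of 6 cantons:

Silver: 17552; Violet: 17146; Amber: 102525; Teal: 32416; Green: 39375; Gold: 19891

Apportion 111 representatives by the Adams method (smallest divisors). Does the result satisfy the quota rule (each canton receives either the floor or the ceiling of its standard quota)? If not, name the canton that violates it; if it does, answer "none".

Standard quotas: Silver 8.511, Violet 8.314, Amber 49.716, Teal 15.719, Green 19.094, Gold 9.645.
Adams allocation: Silver 9, Violet 9, Amber 48, Teal 16, Green 19, Gold 10.
Amber has quota 49.716 (lower 49, upper 50) but receives 48 — outside the quota interval.

Amber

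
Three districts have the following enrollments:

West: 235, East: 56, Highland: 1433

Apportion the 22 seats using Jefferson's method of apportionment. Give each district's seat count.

West=3, East=0, Highland=19

Standard divisor 1724/22 ≈ 78.364; standard quotas: West 2.999, East 0.715, Highland 18.287.
Rounding down gives 2, 0, 18 = 20 seats, so the divisor must be adjusted.
With modified divisor 74: modified quotas West 3.176, East 0.757, Highland 19.365.
Rounding down: West 3, East 0, Highland 19 (total 22).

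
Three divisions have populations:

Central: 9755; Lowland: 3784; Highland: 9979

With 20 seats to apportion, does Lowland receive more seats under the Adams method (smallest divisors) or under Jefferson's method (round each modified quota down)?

Adams

Adams: Central 8, Lowland 4, Highland 8.
Jefferson: Central 8, Lowland 3, Highland 9.
Lowland gets 4 under Adams and 3 under Jefferson.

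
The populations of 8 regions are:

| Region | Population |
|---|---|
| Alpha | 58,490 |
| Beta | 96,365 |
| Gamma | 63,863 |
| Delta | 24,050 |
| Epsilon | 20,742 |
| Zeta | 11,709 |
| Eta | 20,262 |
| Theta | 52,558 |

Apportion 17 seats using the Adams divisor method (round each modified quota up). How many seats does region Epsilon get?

Standard divisor 348039/17 ≈ 20472.882; standard quotas: Alpha 2.857, Beta 4.707, Gamma 3.119, Delta 1.175, Epsilon 1.013, Zeta 0.572, Eta 0.990, Theta 2.567.
Rounding up gives 3, 5, 4, 2, 2, 1, 1, 3 = 21 seats, so the divisor must be adjusted.
With modified divisor 25200: modified quotas Alpha 2.321, Beta 3.824, Gamma 2.534, Delta 0.954, Epsilon 0.823, Zeta 0.465, Eta 0.804, Theta 2.086.
Rounding up: Alpha 3, Beta 4, Gamma 3, Delta 1, Epsilon 1, Zeta 1, Eta 1, Theta 3 (total 17).
Epsilon receives 1.

1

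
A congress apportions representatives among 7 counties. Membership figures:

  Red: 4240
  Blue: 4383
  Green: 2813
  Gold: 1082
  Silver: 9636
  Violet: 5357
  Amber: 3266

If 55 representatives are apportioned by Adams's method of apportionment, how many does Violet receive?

9

Standard divisor 30777/55 ≈ 559.582; standard quotas: Red 7.577, Blue 7.833, Green 5.027, Gold 1.934, Silver 17.220, Violet 9.573, Amber 5.837.
Rounding up gives 8, 8, 6, 2, 18, 10, 6 = 58 seats, so the divisor must be adjusted.
With modified divisor 600: modified quotas Red 7.067, Blue 7.305, Green 4.688, Gold 1.803, Silver 16.060, Violet 8.928, Amber 5.443.
Rounding up: Red 8, Blue 8, Green 5, Gold 2, Silver 17, Violet 9, Amber 6 (total 55).
Violet receives 9.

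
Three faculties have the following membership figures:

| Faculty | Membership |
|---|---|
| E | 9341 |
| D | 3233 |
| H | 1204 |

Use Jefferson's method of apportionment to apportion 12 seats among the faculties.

Standard divisor 13778/12 ≈ 1148.167; standard quotas: E 8.136, D 2.816, H 1.049.
Rounding down gives 8, 2, 1 = 11 seats, so the divisor must be adjusted.
With modified divisor 1060: modified quotas E 8.812, D 3.050, H 1.136.
Rounding down: E 8, D 3, H 1 (total 12).

E 8; D 3; H 1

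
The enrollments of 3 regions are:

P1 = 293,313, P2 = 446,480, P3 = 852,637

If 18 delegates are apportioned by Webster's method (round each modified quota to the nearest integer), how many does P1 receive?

3

Standard divisor 1592430/18 ≈ 88468.333; standard quotas: P1 3.315, P2 5.047, P3 9.638.
Rounding to the nearest integer gives P1 3, P2 5, P3 10 — total 18, matching the house size, so no adjustment is needed.
P1 receives 3.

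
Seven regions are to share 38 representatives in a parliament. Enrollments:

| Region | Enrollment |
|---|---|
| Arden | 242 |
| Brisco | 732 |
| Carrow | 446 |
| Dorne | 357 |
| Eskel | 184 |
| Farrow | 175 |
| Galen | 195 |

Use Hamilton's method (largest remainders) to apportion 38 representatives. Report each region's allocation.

Total 2331; standard divisor 2331/38 ≈ 61.342.
Standard quotas: Arden 3.945, Brisco 11.933, Carrow 7.271, Dorne 5.820, Eskel 3.000, Farrow 2.853, Galen 3.179.
Lower quotas: Arden 3, Brisco 11, Carrow 7, Dorne 5, Eskel 2, Farrow 2, Galen 3 (sum 33, leaving 5 seats).
Remainders in descending order: Eskel 1.000, Arden 0.945, Brisco 0.933, Farrow 0.853, Dorne 0.820, Carrow 0.271, Galen 0.179.
Largest remainders: Eskel, Arden, Brisco, Farrow, Dorne receive the extra seats.

Arden 4, Brisco 12, Carrow 7, Dorne 6, Eskel 3, Farrow 3, Galen 3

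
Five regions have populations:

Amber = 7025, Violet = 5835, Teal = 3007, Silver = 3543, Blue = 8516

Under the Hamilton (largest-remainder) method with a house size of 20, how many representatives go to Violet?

4

Standard divisor: 27926 ÷ 20 ≈ 1396.3.
Standard quotas: Amber 5.0312, Violet 4.1789, Teal 2.1535, Silver 2.5374, Blue 6.0990.
Lower quotas: Amber 5, Violet 4, Teal 2, Silver 2, Blue 6 (sum 19, leaving 1 seat).
Remainders in descending order: Silver 0.5374, Violet 0.1789, Teal 0.1535, Blue 0.0990, Amber 0.0312.
The surplus seat goes to Silver.
Violet receives 4.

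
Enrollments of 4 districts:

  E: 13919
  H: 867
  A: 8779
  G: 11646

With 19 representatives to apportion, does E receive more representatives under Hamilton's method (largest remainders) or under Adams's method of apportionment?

Hamilton

Hamilton: E 8, H 0, A 5, G 6.
Adams: E 7, H 1, A 5, G 6.
E gets 8 under Hamilton and 7 under Adams.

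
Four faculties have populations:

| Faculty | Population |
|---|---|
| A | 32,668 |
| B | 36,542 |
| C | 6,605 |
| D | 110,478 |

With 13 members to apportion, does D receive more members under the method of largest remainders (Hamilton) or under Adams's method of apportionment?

Hamilton: A 2, B 3, C 0, D 8.
Adams: A 2, B 3, C 1, D 7.
D gets 8 under Hamilton and 7 under Adams.

Hamilton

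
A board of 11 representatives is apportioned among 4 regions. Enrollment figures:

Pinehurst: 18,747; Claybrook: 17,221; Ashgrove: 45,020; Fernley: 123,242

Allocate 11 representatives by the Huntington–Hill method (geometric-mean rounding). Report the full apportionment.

With divisor 18698: modified quotas Pinehurst 1.003, Claybrook 0.921, Ashgrove 2.408, Fernley 6.591.
Geometric-mean thresholds: Pinehurst √(1·2)=1.414, Claybrook (min 1), Ashgrove √(2·3)=2.449, Fernley √(6·7)=6.481.
Each quota rounded against its threshold gives Pinehurst 1, Claybrook 1, Ashgrove 2, Fernley 7 (total 11).

Pinehurst 1, Claybrook 1, Ashgrove 2, Fernley 7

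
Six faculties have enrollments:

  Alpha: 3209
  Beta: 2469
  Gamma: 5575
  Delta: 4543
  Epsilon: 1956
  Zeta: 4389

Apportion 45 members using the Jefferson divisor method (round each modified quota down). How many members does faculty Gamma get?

Standard divisor 22141/45 ≈ 492.022; standard quotas: Alpha 6.522, Beta 5.018, Gamma 11.331, Delta 9.233, Epsilon 3.975, Zeta 8.920.
Rounding down gives 6, 5, 11, 9, 3, 8 = 42 seats, so the divisor must be adjusted.
With modified divisor 460: modified quotas Alpha 6.976, Beta 5.367, Gamma 12.120, Delta 9.876, Epsilon 4.252, Zeta 9.541.
Rounding down: Alpha 6, Beta 5, Gamma 12, Delta 9, Epsilon 4, Zeta 9 (total 45).
Gamma receives 12.

12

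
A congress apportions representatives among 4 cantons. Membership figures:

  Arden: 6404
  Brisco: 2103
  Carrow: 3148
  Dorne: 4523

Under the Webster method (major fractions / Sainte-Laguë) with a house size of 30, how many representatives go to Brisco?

4

Standard divisor 16178/30 ≈ 539.267; standard quotas: Arden 11.875, Brisco 3.900, Carrow 5.838, Dorne 8.387.
Rounding to the nearest integer gives Arden 12, Brisco 4, Carrow 6, Dorne 8 — total 30, matching the house size, so no adjustment is needed.
Brisco receives 4.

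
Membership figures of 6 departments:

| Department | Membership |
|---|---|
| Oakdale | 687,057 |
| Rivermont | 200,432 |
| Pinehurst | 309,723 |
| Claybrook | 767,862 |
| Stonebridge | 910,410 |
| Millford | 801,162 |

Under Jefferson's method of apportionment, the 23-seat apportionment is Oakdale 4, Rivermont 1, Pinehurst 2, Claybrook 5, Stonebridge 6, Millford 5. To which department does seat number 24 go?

Priority for the next seat is population ÷ (current seats + 1).
Priorities: Oakdale 137411.400, Rivermont 100216.000, Pinehurst 103241.000, Claybrook 127977.000, Stonebridge 130058.571, Millford 133527.000.
Highest priority: Oakdale.

Oakdale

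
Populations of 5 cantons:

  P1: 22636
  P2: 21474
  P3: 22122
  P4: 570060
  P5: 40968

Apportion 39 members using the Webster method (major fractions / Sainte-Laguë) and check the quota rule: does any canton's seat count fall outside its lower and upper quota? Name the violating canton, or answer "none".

Standard quotas: P1 1.303, P2 1.237, P3 1.274, P4 32.827, P5 2.359.
Webster allocation: P1 1, P2 1, P3 1, P4 34, P5 2.
P4 has quota 32.827 (lower 32, upper 33) but receives 34 — outside the quota interval.

P4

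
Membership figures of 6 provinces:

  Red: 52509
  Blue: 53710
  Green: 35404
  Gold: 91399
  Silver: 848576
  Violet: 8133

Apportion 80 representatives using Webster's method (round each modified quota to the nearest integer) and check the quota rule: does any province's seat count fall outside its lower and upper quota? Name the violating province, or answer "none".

Silver

Standard quotas: Red 3.855, Blue 3.943, Green 2.599, Gold 6.710, Silver 62.296, Violet 0.597.
Webster allocation: Red 4, Blue 4, Green 3, Gold 7, Silver 61, Violet 1.
Silver has quota 62.296 (lower 62, upper 63) but receives 61 — outside the quota interval.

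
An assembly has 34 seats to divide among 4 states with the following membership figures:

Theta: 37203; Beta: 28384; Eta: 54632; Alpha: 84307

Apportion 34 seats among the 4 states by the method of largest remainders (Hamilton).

Theta: 6, Beta: 5, Eta: 9, Alpha: 14

Total 204526; standard divisor 204526/34 ≈ 6015.471.
Standard quotas: Theta 6.1846, Beta 4.7185, Eta 9.0819, Alpha 14.0150.
Lower quotas: Theta 6, Beta 4, Eta 9, Alpha 14 (sum 33, leaving 1 seat).
Remainders in descending order: Beta 0.7185, Theta 0.1846, Eta 0.0819, Alpha 0.0150.
Largest remainder: Beta receives the extra seat.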